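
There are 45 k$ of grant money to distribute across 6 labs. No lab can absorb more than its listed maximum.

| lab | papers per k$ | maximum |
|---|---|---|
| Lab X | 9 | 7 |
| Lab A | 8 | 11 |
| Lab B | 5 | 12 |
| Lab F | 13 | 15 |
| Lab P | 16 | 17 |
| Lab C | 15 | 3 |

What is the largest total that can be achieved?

Rank by papers per k$: Lab P 16 > Lab C 15 > Lab F 13 > Lab X 9 > Lab A 8 > Lab B 5.
Lab P: +17 to 17 (cap) → 28 left.
Lab C: +3 to 3 (cap) → 25 left.
Lab F takes 15 to reach its cap of 15 → 10 left.
Lab X: +7 to 7 (cap) → 3 left.
Only 3 left; Lab A takes them to reach 3.
Total = 9×7 + 8×3 + 13×15 + 16×17 + 15×3 = 599.

599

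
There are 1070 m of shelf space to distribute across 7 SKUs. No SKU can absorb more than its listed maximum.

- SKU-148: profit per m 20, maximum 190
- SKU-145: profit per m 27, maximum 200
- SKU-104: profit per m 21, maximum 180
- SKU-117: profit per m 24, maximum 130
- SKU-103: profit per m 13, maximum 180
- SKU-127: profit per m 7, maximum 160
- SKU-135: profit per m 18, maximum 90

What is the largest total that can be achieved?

Rank by profit per m: SKU-145 27 > SKU-117 24 > SKU-104 21 > SKU-148 20 > SKU-135 18 > SKU-103 13 > SKU-127 7.
SKU-145 takes 200 to reach its cap of 200 → 870 left.
SKU-117 takes 130 to reach its cap of 130 → 740 left.
SKU-104: +180 to 180 (cap) → 560 left.
SKU-148: +190 to 190 (cap) → 370 left.
SKU-135: +90 to 90 (cap) → 280 left.
SKU-103: +180 to 180 (cap) → 100 left.
SKU-127 has room for 160 but only 100 remain, so it gets 100.
Total = 20×190 + 27×200 + 21×180 + 24×130 + 13×180 + 7×100 + 18×90 = 20760.

20760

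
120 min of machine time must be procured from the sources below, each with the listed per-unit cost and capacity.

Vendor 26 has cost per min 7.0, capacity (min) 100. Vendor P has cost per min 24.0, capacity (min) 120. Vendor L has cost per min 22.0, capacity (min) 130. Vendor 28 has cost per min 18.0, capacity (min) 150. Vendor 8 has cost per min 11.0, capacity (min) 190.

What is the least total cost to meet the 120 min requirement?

Cheapest first:
Take 100 from Vendor 26 at 7.0 → need 20 more.
Vendor 8 at 11.0: take 20 of its 190 → requirement met.
Vendor 28, Vendor L, Vendor P: unused.
Cost = 100×7.0 + 20×11.0 = 920.

920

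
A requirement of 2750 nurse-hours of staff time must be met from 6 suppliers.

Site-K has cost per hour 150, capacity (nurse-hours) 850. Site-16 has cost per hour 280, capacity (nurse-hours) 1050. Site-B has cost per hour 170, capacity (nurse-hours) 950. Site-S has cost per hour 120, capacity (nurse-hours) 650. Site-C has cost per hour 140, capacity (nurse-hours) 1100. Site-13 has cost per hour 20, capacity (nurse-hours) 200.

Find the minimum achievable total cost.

356000

Use suppliers in increasing cost order.
Site-13 (20): use full 200 → 2550 nurse-hours to go.
Take 650 from Site-S at 120 → need 1900 more.
Site-C at 140: take all 1100 nurse-hours → 800 still needed.
Site-K at 150: take 800 of its 850 → requirement met.
Site-B, Site-16: unused.
Cost = 200×20 + 650×120 + 1100×140 + 800×150 = 356000.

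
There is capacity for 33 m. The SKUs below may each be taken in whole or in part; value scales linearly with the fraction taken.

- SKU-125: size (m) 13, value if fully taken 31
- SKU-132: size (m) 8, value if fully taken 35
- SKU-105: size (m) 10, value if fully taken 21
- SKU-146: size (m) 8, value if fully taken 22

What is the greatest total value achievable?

Sort by value density: SKU-132 35/8≈4.38, SKU-146 22/8≈2.75, SKU-125 31/13≈2.38, SKU-105 21/10≈2.1.
SKU-132: take in full, 8 m for value 35 → 25 left.
All 8 m of SKU-146 fit (value 22) → 17 remain.
SKU-125: take in full, 13 m for value 31 → 4 left.
4 m left: a 4/10 share of SKU-105 gives 21×4/10 = 8.4.
Total value = 96.4.

96.4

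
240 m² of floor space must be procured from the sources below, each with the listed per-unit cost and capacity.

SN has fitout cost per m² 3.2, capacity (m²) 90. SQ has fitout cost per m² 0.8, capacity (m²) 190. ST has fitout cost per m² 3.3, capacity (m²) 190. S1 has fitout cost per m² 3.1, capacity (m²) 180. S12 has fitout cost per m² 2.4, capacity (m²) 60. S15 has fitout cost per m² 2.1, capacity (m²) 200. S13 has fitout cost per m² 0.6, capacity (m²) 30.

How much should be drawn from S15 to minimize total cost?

20

Use sources in increasing cost order.
S13 at 0.6: take all 30 m² — 210 still needed.
SQ at 0.8: take all 190 m² — 20 still needed.
S15 (2.1): take the remaining 20 — done.
S12, S1, SN, ST: unused.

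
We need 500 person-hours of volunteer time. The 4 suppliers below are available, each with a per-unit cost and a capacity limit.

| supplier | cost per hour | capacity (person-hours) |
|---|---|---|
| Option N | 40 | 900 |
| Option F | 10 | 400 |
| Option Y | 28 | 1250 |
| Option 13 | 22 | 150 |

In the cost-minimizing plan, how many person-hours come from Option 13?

Cheapest first:
Option F at 10: take all 400 person-hours ; 100 still needed.
Option 13 at 22: take 100 of its 150 ; requirement met.
Option Y, Option N: unused.

100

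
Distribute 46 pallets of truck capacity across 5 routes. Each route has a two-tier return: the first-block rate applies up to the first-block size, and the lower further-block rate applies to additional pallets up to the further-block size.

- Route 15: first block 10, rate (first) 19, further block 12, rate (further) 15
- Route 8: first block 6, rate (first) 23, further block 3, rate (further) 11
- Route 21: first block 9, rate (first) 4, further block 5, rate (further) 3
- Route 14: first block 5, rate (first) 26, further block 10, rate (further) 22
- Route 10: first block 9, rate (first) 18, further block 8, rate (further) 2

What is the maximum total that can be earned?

930

Rank every tier by rate: Route 14/first 26 > Route 8/first 23 > Route 14/second 22 > Route 15/first 19 > Route 10/first 18 > Route 15/second 15 > Route 8/second 11 > Route 21/first 4 > Route 21/second 3 > Route 10/second 2.
Route 14 first at 26: fill all 5 ; 41 left.
Fill Route 8 first block (6 at 23) ; 35 left.
Route 14 second at 22: fill all 10 ; 25 left.
Route 15 first at 19: fill all 10 ; 15 left.
Route 10 first at 18: fill all 9 ; 6 left.
6 remain; put them into Route 15 second at 15.
Total = 26×5 + 23×6 + 22×10 + 19×10 + 18×9 + 15×6 = 930.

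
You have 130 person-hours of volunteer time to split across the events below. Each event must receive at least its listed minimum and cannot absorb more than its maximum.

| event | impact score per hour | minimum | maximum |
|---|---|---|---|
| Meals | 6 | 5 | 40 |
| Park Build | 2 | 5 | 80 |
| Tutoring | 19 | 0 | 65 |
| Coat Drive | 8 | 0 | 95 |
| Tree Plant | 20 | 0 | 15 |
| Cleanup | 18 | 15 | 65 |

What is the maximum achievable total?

Meeting every minimum uses 5+5+0+0+0+15 = 25 person-hours, leaving 105.
Order the events by impact score per hour: Tree Plant 20 > Tutoring 19 > Cleanup 18 > Coat Drive 8 > Meals 6 > Park Build 2.
Give Tree Plant 15 more to hit its cap of 15 ; 90 left.
Tutoring takes 65 more to reach its cap of 65 ; 25 left.
Cleanup has room for 50 more but only 25 remain, so it gets 40.
Total = 6×5 + 2×5 + 19×65 + 20×15 + 18×40 = 2295.

2295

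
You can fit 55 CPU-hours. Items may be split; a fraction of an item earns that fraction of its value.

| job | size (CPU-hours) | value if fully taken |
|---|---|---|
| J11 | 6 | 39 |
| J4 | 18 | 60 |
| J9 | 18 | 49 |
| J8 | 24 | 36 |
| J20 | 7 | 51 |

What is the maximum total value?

208

Rank by value-to-size ratio: J20 51/7≈7.29, J11 39/6≈6.5, J4 60/18≈3.33, J9 49/18≈2.72, J8 36/24≈1.5.
Take all of J20 (7 CPU-hours, value 51) ; 48 CPU-hours left.
J11: take in full, 6 CPU-hours for value 39 ; 42 left.
Take all of J4 (18 CPU-hours, value 60) ; 24 CPU-hours left.
All 18 CPU-hours of J9 fit (value 49) ; 6 remain.
Fill the last 6 CPU-hours with part of J8: 6/24 of it earns 9.
Total value = 208.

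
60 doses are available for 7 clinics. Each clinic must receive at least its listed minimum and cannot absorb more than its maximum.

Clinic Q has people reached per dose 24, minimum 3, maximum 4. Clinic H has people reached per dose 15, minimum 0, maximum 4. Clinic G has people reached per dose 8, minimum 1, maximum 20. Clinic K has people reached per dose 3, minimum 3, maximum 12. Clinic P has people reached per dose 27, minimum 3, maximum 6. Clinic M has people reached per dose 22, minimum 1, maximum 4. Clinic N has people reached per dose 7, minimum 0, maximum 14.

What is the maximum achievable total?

688

Meeting every minimum uses 3+0+1+3+3+1+0 = 11 doses, leaving 49.
Highest people reached per dose first: Clinic P 27 > Clinic Q 24 > Clinic M 22 > Clinic H 15 > Clinic G 8 > Clinic N 7 > Clinic K 3.
Clinic P takes 3 more to reach its cap of 6 → 46 left.
Give Clinic Q 1 more to hit its cap of 4 → 45 left.
Clinic M: +3 to 4 (cap) → 42 left.
Clinic H: +4 to 4 (cap) → 38 left.
Clinic G takes 19 more to reach its cap of 20 → 19 left.
Give Clinic N 14 more to hit its cap of 14 → 5 left.
Clinic K has room for 9 more but only 5 remain, so it gets 8.
Total = 24×4 + 15×4 + 8×20 + 3×8 + 27×6 + 22×4 + 7×14 = 688.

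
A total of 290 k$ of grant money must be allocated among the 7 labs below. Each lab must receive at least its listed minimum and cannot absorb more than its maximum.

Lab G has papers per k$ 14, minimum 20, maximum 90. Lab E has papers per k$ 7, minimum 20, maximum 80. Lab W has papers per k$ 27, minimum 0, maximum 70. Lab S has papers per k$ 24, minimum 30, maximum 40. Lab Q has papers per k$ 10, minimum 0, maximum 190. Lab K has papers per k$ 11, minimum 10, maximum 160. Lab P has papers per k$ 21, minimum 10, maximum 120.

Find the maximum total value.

6040

Meeting every minimum uses 20+20+0+30+0+10+10 = 90 k$, leaving 200.
Rank by papers per k$: Lab W 27 > Lab S 24 > Lab P 21 > Lab G 14 > Lab K 11 > Lab Q 10 > Lab E 7.
Lab W: +70 to 70 (cap) ; 130 left.
Lab S takes 10 more to reach its cap of 40 ; 120 left.
Lab P takes 110 more to reach its cap of 120 ; 10 left.
Lab G: +10 (room for 70) → 30. Pool exhausted.
Total = 14×30 + 7×20 + 27×70 + 24×40 + 11×10 + 21×120 = 6040.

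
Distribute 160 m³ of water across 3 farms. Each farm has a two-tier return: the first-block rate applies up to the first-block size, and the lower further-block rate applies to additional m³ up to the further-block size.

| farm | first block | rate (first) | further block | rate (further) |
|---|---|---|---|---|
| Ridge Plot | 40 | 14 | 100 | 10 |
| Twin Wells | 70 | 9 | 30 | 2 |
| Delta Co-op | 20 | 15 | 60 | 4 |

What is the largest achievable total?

Order all 6 blocks by rate: Delta Co-op/T1 15 > Ridge Plot/T1 14 > Ridge Plot/T2 10 > Twin Wells/T1 9 > Delta Co-op/T2 4 > Twin Wells/T2 2.
Delta Co-op/T1 (15): +20 → 140 left.
Fill Ridge Plot T1 block (40 at 14) → 100 left.
Ridge Plot T2 at 10: fill all 100 → 0 left.
Total = 15×20 + 14×40 + 10×100 = 1860.

1860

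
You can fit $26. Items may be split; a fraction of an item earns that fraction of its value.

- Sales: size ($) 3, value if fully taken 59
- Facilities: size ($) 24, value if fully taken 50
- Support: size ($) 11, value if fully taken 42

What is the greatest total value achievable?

Best value per unit of size first: Sales 59/3≈19.7, Support 42/11≈3.82, Facilities 50/24≈2.08.
All 3 $ of Sales fit (value 59) ; 23 remain.
All 11 $ of Support fit (value 42) ; 12 remain.
Fill the last 12 $ with part of Facilities: 12/24 of it earns 25.
Total value = 126.

126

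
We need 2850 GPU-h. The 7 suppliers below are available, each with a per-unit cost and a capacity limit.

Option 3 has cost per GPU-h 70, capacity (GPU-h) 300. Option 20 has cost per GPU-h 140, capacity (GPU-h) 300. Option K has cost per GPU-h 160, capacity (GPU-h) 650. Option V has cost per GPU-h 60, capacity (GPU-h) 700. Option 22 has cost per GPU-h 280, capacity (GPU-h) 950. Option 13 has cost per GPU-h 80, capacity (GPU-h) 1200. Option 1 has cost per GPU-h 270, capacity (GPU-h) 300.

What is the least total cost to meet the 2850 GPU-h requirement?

257000

Use suppliers in increasing cost order.
Option V (60): use full 700 — 2150 GPU-h to go.
Take 300 from Option 3 at 70 — need 1850 more.
Option 13 at 80: take all 1200 GPU-h — 650 still needed.
Take 300 from Option 20 at 140 — need 350 more.
Option K (160): take the remaining 350 — done.
Option 1, Option 22: unused.
Cost = 700×60 + 300×70 + 1200×80 + 300×140 + 350×160 = 257000.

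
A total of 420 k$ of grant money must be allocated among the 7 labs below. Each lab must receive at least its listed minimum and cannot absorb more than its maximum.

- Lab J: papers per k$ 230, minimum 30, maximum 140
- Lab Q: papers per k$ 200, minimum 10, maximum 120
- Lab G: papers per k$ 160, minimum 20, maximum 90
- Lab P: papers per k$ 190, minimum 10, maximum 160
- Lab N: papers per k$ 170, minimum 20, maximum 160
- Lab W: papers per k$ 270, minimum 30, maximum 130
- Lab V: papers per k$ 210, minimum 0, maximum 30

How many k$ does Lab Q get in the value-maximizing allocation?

70

Meeting every minimum uses 30+10+20+10+20+30+0 = 120 k$, leaving 300.
Rank by papers per k$: Lab W 270 > Lab J 230 > Lab V 210 > Lab Q 200 > Lab P 190 > Lab N 170 > Lab G 160.
Lab W: +100 to 130 (cap) → 200 left.
Lab J takes 110 more to reach its cap of 140 → 90 left.
Lab V takes 30 more to reach its cap of 30 → 60 left.
Only 60 left; Lab Q takes them to reach 70.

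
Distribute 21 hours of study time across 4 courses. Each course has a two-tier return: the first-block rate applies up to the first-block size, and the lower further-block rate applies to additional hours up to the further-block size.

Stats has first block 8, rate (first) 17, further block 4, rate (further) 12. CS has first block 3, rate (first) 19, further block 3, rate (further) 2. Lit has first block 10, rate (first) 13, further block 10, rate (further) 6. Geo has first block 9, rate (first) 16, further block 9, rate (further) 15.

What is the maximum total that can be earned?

Rank every tier by rate: CS/T1 19 > Stats/T1 17 > Geo/T1 16 > Geo/T2 15 > Lit/T1 13 > Stats/T2 12 > Lit/T2 6 > CS/T2 2.
CS/T1 (19): +3 → 18 left.
Fill Stats T1 block (8 at 17) → 10 left.
Fill Geo T1 block (9 at 16) → 1 left.
Geo T2 at 15: only 1 left, fill 1.
Total = 19×3 + 17×8 + 16×9 + 15×1 = 352.

352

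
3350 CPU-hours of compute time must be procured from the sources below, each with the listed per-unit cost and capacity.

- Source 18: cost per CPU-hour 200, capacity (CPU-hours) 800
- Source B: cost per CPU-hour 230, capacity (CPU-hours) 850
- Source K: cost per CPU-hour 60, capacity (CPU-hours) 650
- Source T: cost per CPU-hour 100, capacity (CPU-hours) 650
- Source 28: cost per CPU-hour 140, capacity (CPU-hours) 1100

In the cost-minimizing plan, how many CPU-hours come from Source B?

Cheapest first:
Take 650 from Source K at 60 → need 2700 more.
Source T at 100: take all 650 CPU-hours → 2050 still needed.
Source 28 (140): use full 1100 → 950 CPU-hours to go.
Source 18 at 200: take all 800 CPU-hours → 150 still needed.
Source B (230): take the remaining 150 → done.

150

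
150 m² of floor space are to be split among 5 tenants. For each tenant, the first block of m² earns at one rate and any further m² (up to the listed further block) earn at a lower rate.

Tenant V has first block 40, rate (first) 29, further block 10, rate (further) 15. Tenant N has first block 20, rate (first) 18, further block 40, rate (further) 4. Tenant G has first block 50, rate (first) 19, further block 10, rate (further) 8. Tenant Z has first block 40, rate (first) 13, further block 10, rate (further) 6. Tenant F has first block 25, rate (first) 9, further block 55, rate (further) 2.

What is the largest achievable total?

Order all 10 blocks by rate: Tenant V/tier1 29 > Tenant G/tier1 19 > Tenant N/tier1 18 > Tenant V/tier2 15 > Tenant Z/tier1 13 > Tenant F/tier1 9 > Tenant G/tier2 8 > Tenant Z/tier2 6 > Tenant N/tier2 4 > Tenant F/tier2 2.
Fill Tenant V tier1 block (40 at 29) ; 110 left.
Tenant G/tier1 (19): +50 ; 60 left.
Tenant N tier1 at 18: fill all 20 ; 40 left.
Tenant V tier2 at 15: fill all 10 ; 30 left.
Tenant Z/tier1: +30 of 40 at 13; pool empty.
Total = 29×40 + 19×50 + 18×20 + 15×10 + 13×30 = 3010.

3010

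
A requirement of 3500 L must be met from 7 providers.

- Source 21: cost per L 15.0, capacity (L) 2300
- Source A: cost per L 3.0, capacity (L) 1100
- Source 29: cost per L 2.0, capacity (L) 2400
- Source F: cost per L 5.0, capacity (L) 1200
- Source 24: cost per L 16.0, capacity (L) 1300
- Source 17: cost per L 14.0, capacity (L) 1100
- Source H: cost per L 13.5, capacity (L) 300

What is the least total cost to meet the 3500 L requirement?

Cheapest first:
Source 29 (2.0): use full 2400 ; 1100 L to go.
Source A (3.0): use full 1100 ; 0 L to go.
Source F, Source H, Source 17, Source 21, Source 24: unused.
Cost = 2400×2.0 + 1100×3.0 = 8100.

8100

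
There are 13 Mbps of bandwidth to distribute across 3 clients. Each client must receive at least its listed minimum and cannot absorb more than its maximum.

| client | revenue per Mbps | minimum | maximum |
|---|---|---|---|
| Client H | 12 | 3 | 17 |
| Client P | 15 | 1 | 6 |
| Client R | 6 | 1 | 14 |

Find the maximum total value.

Meeting every minimum uses 3+1+1 = 5 Mbps, leaving 8.
Highest revenue per Mbps first: Client P 15 > Client H 12 > Client R 6.
Client P takes 5 more to reach its cap of 6 → 3 left.
Only 3 left; Client H takes them to reach 6.
Total = 12×6 + 15×6 + 6×1 = 168.

168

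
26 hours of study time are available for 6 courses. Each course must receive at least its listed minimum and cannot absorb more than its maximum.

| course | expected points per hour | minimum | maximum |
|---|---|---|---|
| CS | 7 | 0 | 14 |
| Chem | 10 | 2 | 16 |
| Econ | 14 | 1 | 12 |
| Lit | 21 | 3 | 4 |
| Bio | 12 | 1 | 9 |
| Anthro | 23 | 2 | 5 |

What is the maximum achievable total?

423

Meeting every minimum uses 0+2+1+3+1+2 = 9 hours, leaving 17.
Rank by expected points per hour: Anthro 23 > Lit 21 > Econ 14 > Bio 12 > Chem 10 > CS 7.
Anthro: +3 to 5 (cap) → 14 left.
Lit: +1 to 4 (cap) → 13 left.
Econ takes 11 more to reach its cap of 12 → 2 left.
Only 2 left; Bio takes them to reach 3.
Total = 10×2 + 14×12 + 21×4 + 12×3 + 23×5 = 423.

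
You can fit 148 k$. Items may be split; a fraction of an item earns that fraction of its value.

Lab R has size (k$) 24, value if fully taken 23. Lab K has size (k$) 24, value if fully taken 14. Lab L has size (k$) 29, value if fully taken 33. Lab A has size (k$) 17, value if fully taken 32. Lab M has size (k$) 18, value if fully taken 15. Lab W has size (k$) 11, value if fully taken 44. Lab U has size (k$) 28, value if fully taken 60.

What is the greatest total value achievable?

Best value per unit of size first: Lab W 44/11≈4, Lab U 60/28≈2.14, Lab A 32/17≈1.88, Lab L 33/29≈1.14, Lab R 23/24≈0.958, Lab M 15/18≈0.833, Lab K 14/24≈0.583.
Lab W: take in full, 11 k$ for value 44 ; 137 left.
Take all of Lab U (28 k$, value 60) ; 109 k$ left.
All 17 k$ of Lab A fit (value 32) ; 92 remain.
All 29 k$ of Lab L fit (value 33) ; 63 remain.
Lab R: take in full, 24 k$ for value 23 ; 39 left.
Take all of Lab M (18 k$, value 15) ; 21 k$ left.
Only 21 k$ remain; take 21/24 of Lab K for value 14×21/24 = 12.25.
Total value = 219.25.

219.25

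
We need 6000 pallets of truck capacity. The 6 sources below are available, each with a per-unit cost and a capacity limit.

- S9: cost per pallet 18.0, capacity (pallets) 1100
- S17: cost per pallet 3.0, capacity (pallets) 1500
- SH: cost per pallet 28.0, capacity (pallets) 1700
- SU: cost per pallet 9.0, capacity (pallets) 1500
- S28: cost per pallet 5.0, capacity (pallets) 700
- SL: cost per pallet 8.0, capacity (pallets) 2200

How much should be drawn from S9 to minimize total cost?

Use sources in increasing cost order.
Take 1500 from S17 at 3.0 → need 4500 more.
S28 at 5.0: take all 700 pallets → 3800 still needed.
SL (8.0): use full 2200 → 1600 pallets to go.
Take 1500 from SU at 9.0 → need 100 more.
S9 at 18.0: take 100 of its 1100 → requirement met.
SH: unused.

100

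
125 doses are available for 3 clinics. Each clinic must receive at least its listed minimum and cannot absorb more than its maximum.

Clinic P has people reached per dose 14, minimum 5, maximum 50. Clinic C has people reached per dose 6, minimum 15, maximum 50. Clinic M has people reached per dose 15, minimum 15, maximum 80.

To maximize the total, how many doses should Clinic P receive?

Meeting every minimum uses 5+15+15 = 35 doses, leaving 90.
Order the clinics by people reached per dose: Clinic M 15 > Clinic P 14 > Clinic C 6.
Give Clinic M 65 more to hit its cap of 80 → 25 left.
Clinic P has room for 45 more but only 25 remain, so it gets 30.

30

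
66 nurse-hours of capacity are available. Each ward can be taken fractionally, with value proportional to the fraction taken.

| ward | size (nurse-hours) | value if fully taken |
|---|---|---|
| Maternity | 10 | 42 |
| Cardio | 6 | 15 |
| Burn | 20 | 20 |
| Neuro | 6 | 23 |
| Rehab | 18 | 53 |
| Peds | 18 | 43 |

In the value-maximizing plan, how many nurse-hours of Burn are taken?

8

Best value per unit of size first: Maternity 42/10≈4.2, Neuro 23/6≈3.83, Rehab 53/18≈2.94, Cardio 15/6≈2.5, Peds 43/18≈2.39, Burn 20/20≈1.
Take all of Maternity (10 nurse-hours, value 42) — 56 nurse-hours left.
Neuro: take in full, 6 nurse-hours for value 23 — 50 left.
All 18 nurse-hours of Rehab fit (value 53) — 32 remain.
Take all of Cardio (6 nurse-hours, value 15) — 26 nurse-hours left.
Peds: take in full, 18 nurse-hours for value 43 — 8 left.
Fill the last 8 nurse-hours with part of Burn: 8/20 of it earns 8.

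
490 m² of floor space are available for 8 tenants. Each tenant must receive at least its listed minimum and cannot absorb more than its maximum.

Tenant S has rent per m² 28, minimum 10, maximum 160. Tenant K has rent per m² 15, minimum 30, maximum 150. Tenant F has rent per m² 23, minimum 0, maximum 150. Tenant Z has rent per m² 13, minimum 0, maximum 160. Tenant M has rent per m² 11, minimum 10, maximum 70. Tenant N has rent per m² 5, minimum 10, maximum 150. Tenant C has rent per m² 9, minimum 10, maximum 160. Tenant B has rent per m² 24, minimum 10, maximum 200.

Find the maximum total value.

11590

Meeting every minimum uses 10+30+0+0+10+10+10+10 = 80 m², leaving 410.
Order the tenants by rent per m²: Tenant S 28 > Tenant B 24 > Tenant F 23 > Tenant K 15 > Tenant Z 13 > Tenant M 11 > Tenant C 9 > Tenant N 5.
Tenant S takes 150 more to reach its cap of 160 — 260 left.
Tenant B takes 190 more to reach its cap of 200 — 70 left.
Tenant F: +70 (room for 150) → 70. Pool exhausted.
Total = 28×160 + 15×30 + 23×70 + 11×10 + 5×10 + 9×10 + 24×200 = 11590.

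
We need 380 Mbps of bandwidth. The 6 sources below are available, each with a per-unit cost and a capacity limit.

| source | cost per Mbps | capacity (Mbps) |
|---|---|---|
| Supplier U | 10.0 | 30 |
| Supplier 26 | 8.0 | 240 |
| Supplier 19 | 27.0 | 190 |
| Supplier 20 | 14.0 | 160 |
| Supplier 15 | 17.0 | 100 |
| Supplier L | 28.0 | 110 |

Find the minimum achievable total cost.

Cheapest first:
Supplier 26 (8.0): use full 240 ; 140 Mbps to go.
Supplier U at 10.0: take all 30 Mbps ; 110 still needed.
Take 110 from Supplier 20 at 14.0 to finish.
Supplier 15, Supplier 19, Supplier L: unused.
Cost = 240×8.0 + 30×10.0 + 110×14.0 = 3760.

3760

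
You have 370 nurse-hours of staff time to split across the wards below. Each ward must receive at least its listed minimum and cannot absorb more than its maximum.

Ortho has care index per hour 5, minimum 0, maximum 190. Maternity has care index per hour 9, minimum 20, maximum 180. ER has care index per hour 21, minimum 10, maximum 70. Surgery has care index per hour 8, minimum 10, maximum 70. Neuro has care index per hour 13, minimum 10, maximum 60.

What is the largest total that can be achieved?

Meeting every minimum uses 0+20+10+10+10 = 50 nurse-hours, leaving 320.
Rank by care index per hour: ER 21 > Neuro 13 > Maternity 9 > Surgery 8 > Ortho 5.
ER takes 60 more to reach its cap of 70 ; 260 left.
Neuro takes 50 more to reach its cap of 60 ; 210 left.
Give Maternity 160 more to hit its cap of 180 ; 50 left.
Only 50 left; Surgery takes them to reach 60.
Total = 9×180 + 21×70 + 8×60 + 13×60 = 4350.

4350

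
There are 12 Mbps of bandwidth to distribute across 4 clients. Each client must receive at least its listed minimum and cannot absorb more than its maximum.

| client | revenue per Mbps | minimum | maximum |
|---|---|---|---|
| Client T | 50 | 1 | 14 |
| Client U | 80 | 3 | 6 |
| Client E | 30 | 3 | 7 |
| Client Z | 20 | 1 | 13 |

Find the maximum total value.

Meeting every minimum uses 1+3+3+1 = 8 Mbps, leaving 4.
Rank by revenue per Mbps: Client U 80 > Client T 50 > Client E 30 > Client Z 20.
Client U: +3 to 6 (cap) ; 1 left.
Client T has room for 13 more but only 1 remain, so it gets 2.
Total = 50×2 + 80×6 + 30×3 + 20×1 = 690.

690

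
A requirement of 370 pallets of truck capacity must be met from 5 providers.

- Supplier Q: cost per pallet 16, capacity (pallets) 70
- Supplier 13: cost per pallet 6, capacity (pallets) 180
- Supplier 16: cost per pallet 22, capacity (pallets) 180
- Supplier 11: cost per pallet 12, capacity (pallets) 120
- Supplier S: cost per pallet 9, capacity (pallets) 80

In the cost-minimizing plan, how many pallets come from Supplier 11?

Cheapest first:
Take 180 from Supplier 13 at 6 ; need 190 more.
Supplier S (9): use full 80 ; 110 pallets to go.
Supplier 11 at 12: take 110 of its 120 ; requirement met.
Supplier Q, Supplier 16: unused.

110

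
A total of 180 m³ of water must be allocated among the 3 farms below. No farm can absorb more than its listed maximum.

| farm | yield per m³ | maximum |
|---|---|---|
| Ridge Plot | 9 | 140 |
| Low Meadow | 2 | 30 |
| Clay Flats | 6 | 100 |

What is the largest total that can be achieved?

Order the farms by yield per m³: Ridge Plot 9 > Clay Flats 6 > Low Meadow 2.
Ridge Plot takes 140 to reach its cap of 140 → 40 left.
Clay Flats: +40 (room for 100) → 40. Pool exhausted.
Total = 9×140 + 6×40 = 1500.

1500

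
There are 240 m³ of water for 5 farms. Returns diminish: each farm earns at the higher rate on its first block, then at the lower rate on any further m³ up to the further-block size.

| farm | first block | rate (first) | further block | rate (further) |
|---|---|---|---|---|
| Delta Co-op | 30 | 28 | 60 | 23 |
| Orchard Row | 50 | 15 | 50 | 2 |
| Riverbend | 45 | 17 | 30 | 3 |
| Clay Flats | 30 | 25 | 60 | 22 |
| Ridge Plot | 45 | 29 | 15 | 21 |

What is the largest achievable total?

5910

Rank every tier by rate: Ridge Plot/first 29 > Delta Co-op/first 28 > Clay Flats/first 25 > Delta Co-op/second 23 > Clay Flats/second 22 > Ridge Plot/second 21 > Riverbend/first 17 > Orchard Row/first 15 > Riverbend/second 3 > Orchard Row/second 2.
Ridge Plot first at 29: fill all 45 ; 195 left.
Delta Co-op/first (28): +30 ; 165 left.
Fill Clay Flats first block (30 at 25) ; 135 left.
Fill Delta Co-op second block (60 at 23) ; 75 left.
Clay Flats/second (22): +60 ; 15 left.
Ridge Plot second at 21: fill all 15 ; 0 left.
Total = 29×45 + 28×30 + 25×30 + 23×60 + 22×60 + 21×15 = 5910.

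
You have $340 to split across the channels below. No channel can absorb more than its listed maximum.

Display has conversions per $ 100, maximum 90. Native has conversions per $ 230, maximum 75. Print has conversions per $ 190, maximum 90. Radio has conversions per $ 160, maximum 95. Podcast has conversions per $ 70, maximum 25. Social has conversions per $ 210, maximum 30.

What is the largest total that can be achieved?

Highest conversions per $ first: Native 230 > Social 210 > Print 190 > Radio 160 > Display 100 > Podcast 70.
Native: +75 to 75 (cap) — 265 left.
Social: +30 to 30 (cap) — 235 left.
Print: +90 to 90 (cap) — 145 left.
Give Radio 95 to hit its cap of 95 — 50 left.
Only 50 left; Display takes them to reach 50.
Total = 100×50 + 230×75 + 190×90 + 160×95 + 210×30 = 60850.

60850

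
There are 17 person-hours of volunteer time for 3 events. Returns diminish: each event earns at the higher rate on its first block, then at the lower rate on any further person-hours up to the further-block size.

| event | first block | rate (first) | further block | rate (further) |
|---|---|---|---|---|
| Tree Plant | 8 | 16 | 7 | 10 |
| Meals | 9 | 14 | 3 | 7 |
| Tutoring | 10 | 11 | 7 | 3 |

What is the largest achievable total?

Treat each block as its own option and order by rate: Tree Plant/T1 16 > Meals/T1 14 > Tutoring/T1 11 > Tree Plant/T2 10 > Meals/T2 7 > Tutoring/T2 3.
Fill Tree Plant T1 block (8 at 16) → 9 left.
Meals T1 at 14: fill all 9 → 0 left.
Total = 16×8 + 14×9 = 254.

254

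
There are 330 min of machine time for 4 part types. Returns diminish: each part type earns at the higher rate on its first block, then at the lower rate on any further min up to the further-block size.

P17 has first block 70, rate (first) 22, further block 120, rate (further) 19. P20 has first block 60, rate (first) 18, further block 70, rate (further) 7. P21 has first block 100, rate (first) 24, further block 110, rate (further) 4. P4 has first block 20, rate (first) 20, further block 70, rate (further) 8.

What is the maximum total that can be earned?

6980

Order all 8 blocks by rate: P21/T1 24 > P17/T1 22 > P4/T1 20 > P17/T2 19 > P20/T1 18 > P4/T2 8 > P20/T2 7 > P21/T2 4.
Fill P21 T1 block (100 at 24) ; 230 left.
P17/T1 (22): +70 ; 160 left.
P4 T1 at 20: fill all 20 ; 140 left.
Fill P17 T2 block (120 at 19) ; 20 left.
P20 T1 at 18: only 20 left, fill 20.
Total = 24×100 + 22×70 + 20×20 + 19×120 + 18×20 = 6980.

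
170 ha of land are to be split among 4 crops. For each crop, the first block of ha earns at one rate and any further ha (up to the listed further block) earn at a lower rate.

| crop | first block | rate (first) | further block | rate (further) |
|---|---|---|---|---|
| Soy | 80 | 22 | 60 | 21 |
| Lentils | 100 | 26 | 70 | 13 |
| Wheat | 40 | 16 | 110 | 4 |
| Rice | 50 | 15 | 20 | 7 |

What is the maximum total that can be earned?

4140

Rank every tier by rate: Lentils/first 26 > Soy/first 22 > Soy/second 21 > Wheat/first 16 > Rice/first 15 > Lentils/second 13 > Rice/second 7 > Wheat/second 4.
Lentils/first (26): +100 — 70 left.
Soy/first: +70 of 80 at 22; pool empty.
Total = 26×100 + 22×70 = 4140.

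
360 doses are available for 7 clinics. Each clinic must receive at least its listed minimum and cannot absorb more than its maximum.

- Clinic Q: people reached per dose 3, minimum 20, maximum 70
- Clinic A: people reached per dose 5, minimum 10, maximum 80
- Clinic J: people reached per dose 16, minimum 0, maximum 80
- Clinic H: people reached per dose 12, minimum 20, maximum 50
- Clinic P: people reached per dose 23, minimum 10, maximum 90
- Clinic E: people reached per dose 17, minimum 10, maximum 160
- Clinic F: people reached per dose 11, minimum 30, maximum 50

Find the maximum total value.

5950

Meeting every minimum uses 20+10+0+20+10+10+30 = 100 doses, leaving 260.
Order the clinics by people reached per dose: Clinic P 23 > Clinic E 17 > Clinic J 16 > Clinic H 12 > Clinic F 11 > Clinic A 5 > Clinic Q 3.
Clinic P: +80 to 90 (cap) — 180 left.
Give Clinic E 150 more to hit its cap of 160 — 30 left.
Only 30 left; Clinic J takes them to reach 30.
Total = 3×20 + 5×10 + 16×30 + 12×20 + 23×90 + 17×160 + 11×30 = 5950.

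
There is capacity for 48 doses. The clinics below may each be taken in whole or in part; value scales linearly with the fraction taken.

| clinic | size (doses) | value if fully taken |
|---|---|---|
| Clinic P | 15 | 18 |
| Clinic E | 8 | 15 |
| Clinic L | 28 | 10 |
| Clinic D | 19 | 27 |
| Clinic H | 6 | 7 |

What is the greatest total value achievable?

67

Sort by value density: Clinic E 15/8≈1.88, Clinic D 27/19≈1.42, Clinic P 18/15≈1.2, Clinic H 7/6≈1.17, Clinic L 10/28≈0.357.
Take all of Clinic E (8 doses, value 15) — 40 doses left.
Clinic D: take in full, 19 doses for value 27 — 21 left.
Take all of Clinic P (15 doses, value 18) — 6 doses left.
All 6 doses of Clinic H fit (value 7) — 0 remain.
Total value = 67.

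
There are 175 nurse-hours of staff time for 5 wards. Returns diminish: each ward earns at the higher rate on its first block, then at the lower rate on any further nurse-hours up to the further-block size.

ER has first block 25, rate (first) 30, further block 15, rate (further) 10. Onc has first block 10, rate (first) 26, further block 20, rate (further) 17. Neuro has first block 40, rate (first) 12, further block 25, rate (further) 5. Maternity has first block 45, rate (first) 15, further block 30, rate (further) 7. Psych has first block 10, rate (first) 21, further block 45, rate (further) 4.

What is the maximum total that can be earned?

Treat each block as its own option and order by rate: ER/tier1 30 > Onc/tier1 26 > Psych/tier1 21 > Onc/tier2 17 > Maternity/tier1 15 > Neuro/tier1 12 > ER/tier2 10 > Maternity/tier2 7 > Neuro/tier2 5 > Psych/tier2 4.
Fill ER tier1 block (25 at 30) → 150 left.
Onc tier1 at 26: fill all 10 → 140 left.
Psych tier1 at 21: fill all 10 → 130 left.
Onc tier2 at 17: fill all 20 → 110 left.
Maternity/tier1 (15): +45 → 65 left.
Neuro tier1 at 12: fill all 40 → 25 left.
ER tier2 at 10: fill all 15 → 10 left.
10 remain; put them into Maternity tier2 at 7.
Total = 30×25 + 26×10 + 21×10 + 17×20 + 15×45 + 12×40 + 10×15 + 7×10 = 2935.

2935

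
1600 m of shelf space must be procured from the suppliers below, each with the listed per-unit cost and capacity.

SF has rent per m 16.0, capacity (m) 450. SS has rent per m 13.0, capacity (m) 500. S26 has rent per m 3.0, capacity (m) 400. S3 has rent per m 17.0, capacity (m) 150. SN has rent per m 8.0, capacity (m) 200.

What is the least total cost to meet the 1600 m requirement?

Fill from the cheapest supplier first.
S26 at 3.0: take all 400 m — 1200 still needed.
Take 200 from SN at 8.0 — need 1000 more.
Take 500 from SS at 13.0 — need 500 more.
SF (16.0): use full 450 — 50 m to go.
Take 50 from S3 at 17.0 to finish.
Cost = 400×3.0 + 200×8.0 + 500×13.0 + 450×16.0 + 50×17.0 = 17350.

17350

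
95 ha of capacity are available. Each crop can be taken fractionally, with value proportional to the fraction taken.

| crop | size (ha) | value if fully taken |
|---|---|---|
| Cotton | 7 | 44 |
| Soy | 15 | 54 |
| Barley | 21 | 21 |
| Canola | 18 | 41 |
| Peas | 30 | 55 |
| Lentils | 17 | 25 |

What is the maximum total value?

227

Rank by value-to-size ratio: Cotton 44/7≈6.29, Soy 54/15≈3.6, Canola 41/18≈2.28, Peas 55/30≈1.83, Lentils 25/17≈1.47, Barley 21/21≈1.
Cotton: take in full, 7 ha for value 44 → 88 left.
Take all of Soy (15 ha, value 54) → 73 ha left.
Take all of Canola (18 ha, value 41) → 55 ha left.
Peas: take in full, 30 ha for value 55 → 25 left.
Lentils: take in full, 17 ha for value 25 → 8 left.
Only 8 ha remain; take 8/21 of Barley for value 21×8/21 = 8.
Total value = 227.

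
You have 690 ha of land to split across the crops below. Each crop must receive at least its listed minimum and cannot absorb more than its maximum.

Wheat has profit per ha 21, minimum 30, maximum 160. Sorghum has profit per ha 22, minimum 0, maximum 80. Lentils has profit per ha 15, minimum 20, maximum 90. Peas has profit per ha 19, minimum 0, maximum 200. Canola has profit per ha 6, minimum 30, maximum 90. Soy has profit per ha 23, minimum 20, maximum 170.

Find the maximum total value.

13760

Meeting every minimum uses 30+0+20+0+30+20 = 100 ha, leaving 590.
Order the crops by profit per ha: Soy 23 > Sorghum 22 > Wheat 21 > Peas 19 > Lentils 15 > Canola 6.
Soy takes 150 more to reach its cap of 170 ; 440 left.
Sorghum takes 80 more to reach its cap of 80 ; 360 left.
Wheat takes 130 more to reach its cap of 160 ; 230 left.
Peas: +200 to 200 (cap) ; 30 left.
Only 30 left; Lentils takes them to reach 50.
Total = 21×160 + 22×80 + 15×50 + 19×200 + 6×30 + 23×170 = 13760.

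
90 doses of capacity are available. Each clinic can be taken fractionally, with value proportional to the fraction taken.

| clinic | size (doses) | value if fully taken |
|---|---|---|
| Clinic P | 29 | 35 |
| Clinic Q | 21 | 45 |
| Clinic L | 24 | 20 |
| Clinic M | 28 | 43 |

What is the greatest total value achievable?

Best value per unit of size first: Clinic Q 45/21≈2.14, Clinic M 43/28≈1.54, Clinic P 35/29≈1.21, Clinic L 20/24≈0.833.
All 21 doses of Clinic Q fit (value 45) — 69 remain.
Clinic M: take in full, 28 doses for value 43 — 41 left.
All 29 doses of Clinic P fit (value 35) — 12 remain.
Fill the last 12 doses with part of Clinic L: 12/24 of it earns 10.
Total value = 133.

133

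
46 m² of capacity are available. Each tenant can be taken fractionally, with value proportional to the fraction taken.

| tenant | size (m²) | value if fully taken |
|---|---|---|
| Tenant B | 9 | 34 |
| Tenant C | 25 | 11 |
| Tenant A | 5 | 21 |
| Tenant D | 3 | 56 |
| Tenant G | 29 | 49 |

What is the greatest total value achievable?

160

Best value per unit of size first: Tenant D 56/3≈18.7, Tenant A 21/5≈4.2, Tenant B 34/9≈3.78, Tenant G 49/29≈1.69, Tenant C 11/25≈0.44.
All 3 m² of Tenant D fit (value 56) — 43 remain.
All 5 m² of Tenant A fit (value 21) — 38 remain.
All 9 m² of Tenant B fit (value 34) — 29 remain.
Take all of Tenant G (29 m², value 49) — 0 m² left.
Total value = 160.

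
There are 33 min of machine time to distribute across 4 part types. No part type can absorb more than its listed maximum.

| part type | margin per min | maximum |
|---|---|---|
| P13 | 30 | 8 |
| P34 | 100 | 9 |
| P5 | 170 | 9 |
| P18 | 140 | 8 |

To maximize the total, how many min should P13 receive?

Order the part types by margin per min: P5 170 > P18 140 > P34 100 > P13 30.
Give P5 9 to hit its cap of 9 → 24 left.
P18: +8 to 8 (cap) → 16 left.
P34: +9 to 9 (cap) → 7 left.
Only 7 left; P13 takes them to reach 7.

7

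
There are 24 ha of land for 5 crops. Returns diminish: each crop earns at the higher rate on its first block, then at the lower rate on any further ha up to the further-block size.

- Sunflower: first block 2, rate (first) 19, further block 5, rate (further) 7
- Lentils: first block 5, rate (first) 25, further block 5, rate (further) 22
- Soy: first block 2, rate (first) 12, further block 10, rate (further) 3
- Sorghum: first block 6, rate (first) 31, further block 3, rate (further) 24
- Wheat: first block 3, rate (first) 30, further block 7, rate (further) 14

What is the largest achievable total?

Order all 10 blocks by rate: Sorghum/T1 31 > Wheat/T1 30 > Lentils/T1 25 > Sorghum/T2 24 > Lentils/T2 22 > Sunflower/T1 19 > Wheat/T2 14 > Soy/T1 12 > Sunflower/T2 7 > Soy/T2 3.
Sorghum T1 at 31: fill all 6 — 18 left.
Fill Wheat T1 block (3 at 30) — 15 left.
Fill Lentils T1 block (5 at 25) — 10 left.
Sorghum/T2 (24): +3 — 7 left.
Lentils T2 at 22: fill all 5 — 2 left.
Sunflower T1 at 19: fill all 2 — 0 left.
Total = 31×6 + 30×3 + 25×5 + 24×3 + 22×5 + 19×2 = 621.

621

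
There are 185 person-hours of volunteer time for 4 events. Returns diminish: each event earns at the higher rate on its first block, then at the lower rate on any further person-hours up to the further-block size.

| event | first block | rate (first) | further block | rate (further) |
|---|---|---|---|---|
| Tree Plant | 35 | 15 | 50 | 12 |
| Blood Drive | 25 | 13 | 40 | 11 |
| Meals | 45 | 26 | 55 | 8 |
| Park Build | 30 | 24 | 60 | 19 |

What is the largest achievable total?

Rank every tier by rate: Meals/T1 26 > Park Build/T1 24 > Park Build/T2 19 > Tree Plant/T1 15 > Blood Drive/T1 13 > Tree Plant/T2 12 > Blood Drive/T2 11 > Meals/T2 8.
Fill Meals T1 block (45 at 26) — 140 left.
Park Build T1 at 24: fill all 30 — 110 left.
Fill Park Build T2 block (60 at 19) — 50 left.
Fill Tree Plant T1 block (35 at 15) — 15 left.
15 remain; put them into Blood Drive T1 at 13.
Total = 26×45 + 24×30 + 19×60 + 15×35 + 13×15 = 3750.

3750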